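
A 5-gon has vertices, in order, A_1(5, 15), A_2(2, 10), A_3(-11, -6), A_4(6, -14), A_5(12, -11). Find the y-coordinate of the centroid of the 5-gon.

-502/215

Apply the surveyor's formula. First the cross-terms c_i = x_i·y_{i+1} − x_{i+1}·y_i:
  20, 98, 190, 102, 235  ⇒  2A = 645, A = 322.5.
Then Σ (y_i + y_{i+1})·c_i = -4518, so ȳ = -4518 / (6·322.5) = -502/215.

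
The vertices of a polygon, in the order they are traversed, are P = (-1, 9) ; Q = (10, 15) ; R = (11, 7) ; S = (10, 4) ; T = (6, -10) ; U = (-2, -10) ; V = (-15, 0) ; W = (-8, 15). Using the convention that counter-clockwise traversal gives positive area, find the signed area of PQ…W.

-431

Σ = (-105) + (-95) + (-26) + (-124) + (-80) + (-150) + (-225) + (-57) = -862
Signed area = Σ/2 = -431 (negative ⇒ clockwise traversal).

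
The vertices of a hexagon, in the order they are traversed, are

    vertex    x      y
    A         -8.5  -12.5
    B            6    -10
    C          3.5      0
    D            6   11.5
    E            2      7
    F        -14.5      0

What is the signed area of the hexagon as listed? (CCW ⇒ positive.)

268.5

Apply the shoelace formula: 2A = Σ (x_i·y_{i+1} − x_{i+1}·y_i), indices taken mod 6.
A→B: (-8.5)(-10) − (6)(-12.5) = 160
B→C: (6)(0) − (3.5)(-10) = 35
C→D: (3.5)(11.5) − (6)(0) = 40.25
D→E: (6)(7) − (2)(11.5) = 19
E→F: (2)(0) − (-14.5)(7) = 101.5
F→A: (-14.5)(-12.5) − (-8.5)(0) = 181.25
Σ = 537
Signed area = Σ/2 = 268.5 (positive ⇒ counter-clockwise traversal).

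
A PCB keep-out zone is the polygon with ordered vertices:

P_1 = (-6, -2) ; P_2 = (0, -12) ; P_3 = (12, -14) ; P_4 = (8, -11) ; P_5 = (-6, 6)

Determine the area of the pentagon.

113

Apply the shoelace (surveyor's) formula: 2A = Σ (x_i·y_{i+1} − x_{i+1}·y_i), indices taken mod 5.
Σ = (72) + (144) + (-20) + (-18) + (48) = 226
Area = |Σ|/2 = 113.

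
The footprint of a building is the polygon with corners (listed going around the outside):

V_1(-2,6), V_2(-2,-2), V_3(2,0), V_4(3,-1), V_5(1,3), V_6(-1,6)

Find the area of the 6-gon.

Σ = (16) + (4) + (-2) + (10) + (9) + (6) = 43
Area = |Σ|/2 = 21.5.

21.5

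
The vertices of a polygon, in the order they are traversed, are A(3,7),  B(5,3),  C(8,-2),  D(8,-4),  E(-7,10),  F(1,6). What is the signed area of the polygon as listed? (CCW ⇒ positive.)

-43.5

Apply the shoelace formula: 2A = Σ (x_i·y_{i+1} − x_{i+1}·y_i), indices taken mod 6.
Σ = (-26) + (-34) + (-16) + (52) + (-52) + (-11) = -87
Signed area = Σ/2 = -43.5 (negative ⇒ clockwise traversal).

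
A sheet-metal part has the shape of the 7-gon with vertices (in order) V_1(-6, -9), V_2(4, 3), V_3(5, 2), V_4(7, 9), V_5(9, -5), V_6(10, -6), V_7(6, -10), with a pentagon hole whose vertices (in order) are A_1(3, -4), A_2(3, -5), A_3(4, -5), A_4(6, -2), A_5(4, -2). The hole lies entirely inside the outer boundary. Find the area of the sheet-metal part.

123

Outer boundary:
V_1→V_2: (-6)(3) − (4)(-9) = 18
V_2→V_3: (4)(2) − (5)(3) = -7
V_3→V_4: (5)(9) − (7)(2) = 31
V_4→V_5: (7)(-5) − (9)(9) = -116
V_5→V_6: (9)(-6) − (10)(-5) = -4
V_6→V_7: (10)(-10) − (6)(-6) = -64
V_7→V_1: (6)(-9) − (-6)(-10) = -114
Σ = -256
Area = |Σ|/2 = 128.
Hole:
Σ = (-3) + (5) + (22) + (-4) + (-10) = 10
Area = |Σ|/2 = 5.
Net area = 128 − 5 = 123.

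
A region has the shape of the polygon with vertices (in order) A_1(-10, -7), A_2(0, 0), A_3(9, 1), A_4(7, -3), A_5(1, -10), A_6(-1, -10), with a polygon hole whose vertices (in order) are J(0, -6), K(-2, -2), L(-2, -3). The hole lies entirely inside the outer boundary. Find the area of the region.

106

Outer boundary:
A_1→A_2: (-10)(0) − (0)(-7) = 0
A_2→A_3: (0)(1) − (9)(0) = 0
A_3→A_4: (9)(-3) − (7)(1) = -34
A_4→A_5: (7)(-10) − (1)(-3) = -67
A_5→A_6: (1)(-10) − (-1)(-10) = -20
A_6→A_1: (-1)(-7) − (-10)(-10) = -93
Σ = -214
Area = |Σ|/2 = 107.
Hole:
Apply Gauss's area formula: 2A = Σ (x_i·y_{i+1} − x_{i+1}·y_i), indices taken mod 3.
Σ = (-12) + (2) + (12) = 2
Area = |Σ|/2 = 1.
Net area = 107 − 1 = 106.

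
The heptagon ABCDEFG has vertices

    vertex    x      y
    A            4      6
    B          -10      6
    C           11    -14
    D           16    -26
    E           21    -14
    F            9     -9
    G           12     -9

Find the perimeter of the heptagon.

102

|AB| = √((-14)² + (0)²) = √196 = 14
|BC| = √((21)² + (-20)²) = √841 = 29
|CD| = √((5)² + (-12)²) = √169 = 13
|DE| = √((5)² + (12)²) = √169 = 13
|EF| = √((-12)² + (5)²) = √169 = 13
|FG| = √((3)² + (0)²) = √9 = 3
|GA| = √((-8)² + (15)²) = √289 = 17
Perimeter = 14 + 29 + 13 + 13 + 13 + 3 + 17 = 102.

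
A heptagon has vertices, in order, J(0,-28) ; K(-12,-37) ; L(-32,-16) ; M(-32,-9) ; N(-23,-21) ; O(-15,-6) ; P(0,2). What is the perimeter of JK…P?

|JK| = √((-12)² + (-9)²) = √225 = 15
|KL| = √((-20)² + (21)²) = √841 = 29
|LM| = √((0)² + (7)²) = √49 = 7
|MN| = √((9)² + (-12)²) = √225 = 15
|NO| = √((8)² + (15)²) = √289 = 17
|OP| = √((15)² + (8)²) = √289 = 17
|PJ| = √((0)² + (-30)²) = √900 = 30
Perimeter = 15 + 29 + 7 + 15 + 17 + 17 + 30 = 130.

130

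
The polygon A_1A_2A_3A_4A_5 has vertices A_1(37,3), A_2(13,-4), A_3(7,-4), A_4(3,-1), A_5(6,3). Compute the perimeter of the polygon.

|A_1A_2| = √((-24)² + (-7)²) = √625 = 25
|A_2A_3| = √((-6)² + (0)²) = √36 = 6
|A_3A_4| = √((-4)² + (3)²) = √25 = 5
|A_4A_5| = √((3)² + (4)²) = √25 = 5
|A_5A_1| = √((31)² + (0)²) = √961 = 31
Perimeter = 25 + 6 + 5 + 5 + 31 = 72.

72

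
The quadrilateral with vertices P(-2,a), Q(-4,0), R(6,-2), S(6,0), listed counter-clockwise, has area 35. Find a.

Write out the shoelace sum; only the two edges meeting at P involve a:
2·Area = [(6·a − (-2)·0) + ((-2)·0 − (-4)·a)] + 20
       = 10·a + 20 = 70
⇒ a = 5.

5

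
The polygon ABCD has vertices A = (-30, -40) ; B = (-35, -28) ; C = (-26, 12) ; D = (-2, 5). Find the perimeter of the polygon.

|AB| = √((-5)² + (12)²) = √169 = 13
|BC| = √((9)² + (40)²) = √1681 = 41
|CD| = √((24)² + (-7)²) = √625 = 25
|DA| = √((-28)² + (-45)²) = √2809 = 53
Perimeter = 13 + 41 + 25 + 53 = 132.

132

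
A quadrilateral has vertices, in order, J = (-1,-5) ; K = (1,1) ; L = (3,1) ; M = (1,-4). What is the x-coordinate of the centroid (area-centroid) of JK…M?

Apply the surveyor's formula. First the cross-terms c_i = x_i·y_{i+1} − x_{i+1}·y_i:
  4, -2, -13, -9  ⇒  2A = -20, A = -10.
Then Σ (x_i + x_{i+1})·c_i = -60, so x̄ = -60 / (6·(-10)) = 1.

1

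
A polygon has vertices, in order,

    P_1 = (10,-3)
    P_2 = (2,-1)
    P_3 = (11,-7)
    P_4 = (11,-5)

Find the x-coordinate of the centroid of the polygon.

377/48

Apply the shoelace formula. First the cross-terms c_i = x_i·y_{i+1} − x_{i+1}·y_i:
  -4, -3, 22, 17  ⇒  2A = 32, A = 16.
Then Σ (x_i + x_{i+1})·c_i = 754, so x̄ = 754 / (6·16) = 377/48.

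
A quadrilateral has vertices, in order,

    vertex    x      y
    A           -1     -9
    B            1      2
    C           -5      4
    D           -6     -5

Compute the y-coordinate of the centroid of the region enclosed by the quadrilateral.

Apply Gauss's area formula. First the cross-terms c_i = x_i·y_{i+1} − x_{i+1}·y_i:
  7, 14, 49, 49  ⇒  2A = 119, A = 59.5.
Then Σ (y_i + y_{i+1})·c_i = -700, so ȳ = -700 / (6·59.5) = -100/51.

-100/51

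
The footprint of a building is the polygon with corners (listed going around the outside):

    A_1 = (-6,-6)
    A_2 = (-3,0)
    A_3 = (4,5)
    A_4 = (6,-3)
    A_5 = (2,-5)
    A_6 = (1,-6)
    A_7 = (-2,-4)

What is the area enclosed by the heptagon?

67

Apply the shoelace (surveyor's) formula: 2A = Σ (x_i·y_{i+1} − x_{i+1}·y_i), indices taken mod 7.
Σ = (-18) + (-15) + (-42) + (-24) + (-7) + (-16) + (-12) = -134
Area = |Σ|/2 = 67.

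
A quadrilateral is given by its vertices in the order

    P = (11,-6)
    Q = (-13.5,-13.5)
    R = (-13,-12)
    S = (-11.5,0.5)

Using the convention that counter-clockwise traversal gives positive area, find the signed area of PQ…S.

Apply the shoelace (surveyor's) formula: 2A = Σ (x_i·y_{i+1} − x_{i+1}·y_i), indices taken mod 4.
Σ = (-229.5) + (-13.5) + (-144.5) + (63.5) = -324
Signed area = Σ/2 = -162 (negative ⇒ clockwise traversal).

-162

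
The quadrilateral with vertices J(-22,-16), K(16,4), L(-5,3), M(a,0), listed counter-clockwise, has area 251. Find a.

Write out the shoelace sum; only the two edges meeting at M involve a:
2·Area = [((-5)·0 − a·3) + (a·(-16) − (-22)·0)] + 236
       = -19·a + 236 = 502
⇒ a = -14.

-14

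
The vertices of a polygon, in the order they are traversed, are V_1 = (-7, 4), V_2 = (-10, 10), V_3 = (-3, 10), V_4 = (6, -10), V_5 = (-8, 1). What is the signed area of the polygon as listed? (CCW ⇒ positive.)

-114.5

Apply the shoelace formula: 2A = Σ (x_i·y_{i+1} − x_{i+1}·y_i), indices taken mod 5.
Σ = (-30) + (-70) + (-30) + (-74) + (-25) = -229
Signed area = Σ/2 = -114.5 (negative ⇒ clockwise traversal).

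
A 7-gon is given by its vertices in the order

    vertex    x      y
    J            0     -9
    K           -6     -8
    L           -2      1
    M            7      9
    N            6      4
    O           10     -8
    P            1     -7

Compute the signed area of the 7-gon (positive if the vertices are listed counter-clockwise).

Σ = (-54) + (-22) + (-25) + (-26) + (-88) + (-62) + (-9) = -286
Signed area = Σ/2 = -143 (negative ⇒ clockwise traversal).

-143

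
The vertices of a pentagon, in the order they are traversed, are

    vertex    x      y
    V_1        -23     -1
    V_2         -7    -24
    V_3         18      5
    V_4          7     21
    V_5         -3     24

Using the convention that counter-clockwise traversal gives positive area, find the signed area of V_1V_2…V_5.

Apply Gauss's area formula: 2A = Σ (x_i·y_{i+1} − x_{i+1}·y_i), indices taken mod 5.
Cross-terms: 545, 397, 343, 231, 555  ⇒  Σ = 2071
Signed area = Σ/2 = 1035.5 (positive ⇒ counter-clockwise traversal).

1035.5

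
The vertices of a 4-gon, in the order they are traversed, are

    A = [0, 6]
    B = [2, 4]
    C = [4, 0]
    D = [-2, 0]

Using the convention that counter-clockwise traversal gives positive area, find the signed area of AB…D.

Apply the shoelace (surveyor's) formula: 2A = Σ (x_i·y_{i+1} − x_{i+1}·y_i), indices taken mod 4.
Σ = (-12) + (-16) + (0) + (-12) = -40
Signed area = Σ/2 = -20 (negative ⇒ clockwise traversal).

-20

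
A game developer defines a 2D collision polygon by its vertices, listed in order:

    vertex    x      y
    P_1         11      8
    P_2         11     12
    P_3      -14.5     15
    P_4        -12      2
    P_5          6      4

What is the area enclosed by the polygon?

239

Cross-terms: 44, 339, 151, -60, 4  ⇒  Σ = 478
Area = |Σ|/2 = 239.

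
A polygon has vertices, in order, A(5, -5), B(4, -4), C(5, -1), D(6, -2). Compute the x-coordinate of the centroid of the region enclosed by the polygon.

5

Apply Gauss's area formula. First the cross-terms c_i = x_i·y_{i+1} − x_{i+1}·y_i:
  0, 16, -4, -20  ⇒  2A = -8, A = -4.
Then Σ (x_i + x_{i+1})·c_i = -120, so x̄ = -120 / (6·(-4)) = 5.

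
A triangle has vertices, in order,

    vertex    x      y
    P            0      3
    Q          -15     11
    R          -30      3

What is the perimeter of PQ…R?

|PQ| = √((-15)² + (8)²) = √289 = 17
|QR| = √((-15)² + (-8)²) = √289 = 17
|RP| = √((30)² + (0)²) = √900 = 30
Perimeter = 17 + 17 + 30 = 64.

64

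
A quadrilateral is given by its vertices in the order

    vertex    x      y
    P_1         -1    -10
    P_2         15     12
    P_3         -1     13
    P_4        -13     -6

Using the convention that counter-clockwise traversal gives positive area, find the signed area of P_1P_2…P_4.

322

Cross-terms: 138, 207, 175, 124  ⇒  Σ = 644
Signed area = Σ/2 = 322 (positive ⇒ counter-clockwise traversal).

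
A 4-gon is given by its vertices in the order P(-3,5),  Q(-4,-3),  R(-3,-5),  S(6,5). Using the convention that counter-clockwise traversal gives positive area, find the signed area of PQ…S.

Apply Gauss's area formula: 2A = Σ (x_i·y_{i+1} − x_{i+1}·y_i), indices taken mod 4.
Cross-terms: 29, 11, 15, 45  ⇒  Σ = 100
Signed area = Σ/2 = 50 (positive ⇒ counter-clockwise traversal).

50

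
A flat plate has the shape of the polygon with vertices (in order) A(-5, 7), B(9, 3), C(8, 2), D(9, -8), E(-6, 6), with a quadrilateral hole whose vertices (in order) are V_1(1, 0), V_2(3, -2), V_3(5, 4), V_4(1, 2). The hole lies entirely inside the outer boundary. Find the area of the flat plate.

Outer boundary:
Apply the shoelace formula: 2A = Σ (x_i·y_{i+1} − x_{i+1}·y_i), indices taken mod 5.
Cross-terms: -78, -6, -82, 6, -12  ⇒  Σ = -172
Area = |Σ|/2 = 86.
Hole:
V_1→V_2: (1)(-2) − (3)(0) = -2
V_2→V_3: (3)(4) − (5)(-2) = 22
V_3→V_4: (5)(2) − (1)(4) = 6
V_4→V_1: (1)(0) − (1)(2) = -2
Σ = 24
Area = |Σ|/2 = 12.
Net area = 86 − 12 = 74.

74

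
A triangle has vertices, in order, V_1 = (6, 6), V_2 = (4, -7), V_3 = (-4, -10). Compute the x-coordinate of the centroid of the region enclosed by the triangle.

Apply the shoelace formula. First the cross-terms c_i = x_i·y_{i+1} − x_{i+1}·y_i:
  -66, -68, 36  ⇒  2A = -98, A = -49.
Then Σ (x_i + x_{i+1})·c_i = -588, so x̄ = -588 / (6·(-49)) = 2.

2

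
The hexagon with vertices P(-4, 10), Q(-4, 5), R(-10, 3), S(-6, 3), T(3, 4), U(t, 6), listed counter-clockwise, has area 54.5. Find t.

Write out the shoelace sum; only the two edges meeting at U involve t:
2·Area = [(3·6 − t·4) + (t·10 − (-4)·6)] + 13
       = 6·t + 55 = 109
⇒ t = 9.

9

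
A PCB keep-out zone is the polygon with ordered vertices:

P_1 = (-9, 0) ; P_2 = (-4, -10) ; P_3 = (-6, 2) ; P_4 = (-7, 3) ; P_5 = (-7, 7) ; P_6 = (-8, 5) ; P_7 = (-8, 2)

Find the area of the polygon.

26.5

Σ = (90) + (-68) + (-4) + (-28) + (21) + (24) + (18) = 53
Area = |Σ|/2 = 26.5.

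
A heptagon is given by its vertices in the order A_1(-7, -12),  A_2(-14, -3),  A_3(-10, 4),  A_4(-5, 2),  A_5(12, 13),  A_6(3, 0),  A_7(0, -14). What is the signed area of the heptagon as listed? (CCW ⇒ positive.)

Σ = (-147) + (-86) + (0) + (-89) + (-39) + (-42) + (-98) = -501
Signed area = Σ/2 = -250.5 (negative ⇒ clockwise traversal).

-250.5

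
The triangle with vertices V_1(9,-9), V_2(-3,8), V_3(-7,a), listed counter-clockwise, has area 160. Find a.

-13

The doubled signed area Σ (x_i y_{i+1} − x_{i+1} y_i) is linear in a.
With a=0 it equals 164; the coefficient of a is -12 (from the two edges through V_3).
So -12·a + 164 = 2·160 = 320 ⇒ a = -13.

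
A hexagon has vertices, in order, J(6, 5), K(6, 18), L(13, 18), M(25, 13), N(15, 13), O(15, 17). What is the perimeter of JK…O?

62

|JK| = √((0)² + (13)²) = √169 = 13
|KL| = √((7)² + (0)²) = √49 = 7
|LM| = √((12)² + (-5)²) = √169 = 13
|MN| = √((-10)² + (0)²) = √100 = 10
|NO| = √((0)² + (4)²) = √16 = 4
|OJ| = √((-9)² + (-12)²) = √225 = 15
Perimeter = 13 + 7 + 13 + 10 + 4 + 15 = 62.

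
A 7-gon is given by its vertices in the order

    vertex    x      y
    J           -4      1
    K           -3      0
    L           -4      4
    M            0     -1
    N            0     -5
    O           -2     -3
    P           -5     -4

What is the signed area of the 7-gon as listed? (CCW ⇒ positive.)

-21.5

Apply the surveyor's formula: 2A = Σ (x_i·y_{i+1} − x_{i+1}·y_i), indices taken mod 7.
J→K: (-4)(0) − (-3)(1) = 3
K→L: (-3)(4) − (-4)(0) = -12
L→M: (-4)(-1) − (0)(4) = 4
M→N: (0)(-5) − (0)(-1) = 0
N→O: (0)(-3) − (-2)(-5) = -10
O→P: (-2)(-4) − (-5)(-3) = -7
P→J: (-5)(1) − (-4)(-4) = -21
Σ = -43
Signed area = Σ/2 = -21.5 (negative ⇒ clockwise traversal).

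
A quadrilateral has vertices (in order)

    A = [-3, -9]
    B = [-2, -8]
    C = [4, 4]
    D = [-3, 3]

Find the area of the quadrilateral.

45

Apply the shoelace formula: 2A = Σ (x_i·y_{i+1} − x_{i+1}·y_i), indices taken mod 4.
Σ = (6) + (24) + (24) + (36) = 90
Area = |Σ|/2 = 45.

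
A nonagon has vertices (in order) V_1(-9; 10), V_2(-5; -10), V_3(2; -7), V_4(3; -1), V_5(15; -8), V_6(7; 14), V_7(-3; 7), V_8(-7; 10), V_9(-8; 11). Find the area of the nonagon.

301.5

Apply Gauss's area formula: 2A = Σ (x_i·y_{i+1} − x_{i+1}·y_i), indices taken mod 9.
Σ = (140) + (55) + (19) + (-9) + (266) + (91) + (19) + (3) + (19) = 603
Area = |Σ|/2 = 301.5.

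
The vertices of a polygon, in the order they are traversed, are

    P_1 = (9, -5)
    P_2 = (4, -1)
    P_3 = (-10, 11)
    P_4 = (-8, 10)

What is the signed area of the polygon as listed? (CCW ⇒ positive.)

Σ = (11) + (34) + (-12) + (-50) = -17
Signed area = Σ/2 = -8.5 (negative ⇒ clockwise traversal).

-8.5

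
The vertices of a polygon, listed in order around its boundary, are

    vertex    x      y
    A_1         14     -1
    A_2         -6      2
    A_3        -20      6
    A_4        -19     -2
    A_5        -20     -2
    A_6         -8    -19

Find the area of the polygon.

A_1→A_2: (14)(2) − (-6)(-1) = 22
A_2→A_3: (-6)(6) − (-20)(2) = 4
A_3→A_4: (-20)(-2) − (-19)(6) = 154
A_4→A_5: (-19)(-2) − (-20)(-2) = -2
A_5→A_6: (-20)(-19) − (-8)(-2) = 364
A_6→A_1: (-8)(-1) − (14)(-19) = 274
Σ = 816
Area = |Σ|/2 = 408.

408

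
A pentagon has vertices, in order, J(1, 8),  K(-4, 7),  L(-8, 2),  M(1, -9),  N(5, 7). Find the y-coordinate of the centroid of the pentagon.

153/121

Apply the shoelace formula. First the cross-terms c_i = x_i·y_{i+1} − x_{i+1}·y_i:
  39, 48, 70, 52, 33  ⇒  2A = 242, A = 121.
Then Σ (y_i + y_{i+1})·c_i = 918, so ȳ = 918 / (6·121) = 153/121.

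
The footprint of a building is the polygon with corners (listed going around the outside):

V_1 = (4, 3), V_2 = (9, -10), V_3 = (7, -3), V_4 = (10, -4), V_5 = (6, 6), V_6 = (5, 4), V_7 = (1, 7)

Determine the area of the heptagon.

V_1→V_2: (4)(-10) − (9)(3) = -67
V_2→V_3: (9)(-3) − (7)(-10) = 43
V_3→V_4: (7)(-4) − (10)(-3) = 2
V_4→V_5: (10)(6) − (6)(-4) = 84
V_5→V_6: (6)(4) − (5)(6) = -6
V_6→V_7: (5)(7) − (1)(4) = 31
V_7→V_1: (1)(3) − (4)(7) = -25
Σ = 62
Area = |Σ|/2 = 31.

31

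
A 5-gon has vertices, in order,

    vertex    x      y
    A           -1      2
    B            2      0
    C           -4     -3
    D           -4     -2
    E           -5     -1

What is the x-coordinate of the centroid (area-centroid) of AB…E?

Apply the shoelace (surveyor's) formula. First the cross-terms c_i = x_i·y_{i+1} − x_{i+1}·y_i:
  -4, -6, -4, -6, -11  ⇒  2A = -31, A = -15.5.
Then Σ (x_i + x_{i+1})·c_i = 160, so x̄ = 160 / (6·(-15.5)) = -160/93.

-160/93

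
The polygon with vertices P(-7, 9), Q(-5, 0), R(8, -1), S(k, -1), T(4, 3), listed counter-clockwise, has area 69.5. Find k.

9

Write out the shoelace sum; only the two edges meeting at S involve k:
2·Area = [(8·(-1) − k·(-1)) + (k·3 − 4·(-1))] + 107
       = 4·k + 103 = 139
⇒ k = 9.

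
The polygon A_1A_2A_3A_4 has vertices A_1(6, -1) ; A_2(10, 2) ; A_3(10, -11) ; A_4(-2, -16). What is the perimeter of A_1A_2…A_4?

|A_1A_2| = √((4)² + (3)²) = √25 = 5
|A_2A_3| = √((0)² + (-13)²) = √169 = 13
|A_3A_4| = √((-12)² + (-5)²) = √169 = 13
|A_4A_1| = √((8)² + (15)²) = √289 = 17
Perimeter = 5 + 13 + 13 + 17 = 48.

48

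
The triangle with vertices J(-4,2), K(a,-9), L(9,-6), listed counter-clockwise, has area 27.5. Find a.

7

Write out the shoelace sum; only the two edges meeting at K involve a:
2·Area = [((-4)·(-9) − a·2) + (a·(-6) − 9·(-9))] + -6
       = -8·a + 111 = 55
⇒ a = 7.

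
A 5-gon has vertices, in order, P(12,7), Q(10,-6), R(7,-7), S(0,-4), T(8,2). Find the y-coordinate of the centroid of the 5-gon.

Apply the shoelace (surveyor's) formula. First the cross-terms c_i = x_i·y_{i+1} − x_{i+1}·y_i:
  -142, -28, -28, 32, 32  ⇒  2A = -134, A = -67.
Then Σ (y_i + y_{i+1})·c_i = 754, so ȳ = 754 / (6·(-67)) = -377/201.

-377/201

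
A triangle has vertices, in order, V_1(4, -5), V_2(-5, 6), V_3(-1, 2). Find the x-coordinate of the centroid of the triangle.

-2/3

Apply the surveyor's formula. First the cross-terms c_i = x_i·y_{i+1} − x_{i+1}·y_i:
  -1, -4, -3  ⇒  2A = -8, A = -4.
Then Σ (x_i + x_{i+1})·c_i = 16, so x̄ = 16 / (6·(-4)) = -2/3.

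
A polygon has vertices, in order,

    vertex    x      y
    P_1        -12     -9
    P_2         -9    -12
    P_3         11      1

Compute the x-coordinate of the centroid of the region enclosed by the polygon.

Apply the shoelace (surveyor's) formula. First the cross-terms c_i = x_i·y_{i+1} − x_{i+1}·y_i:
  63, 123, -87  ⇒  2A = 99, A = 49.5.
Then Σ (x_i + x_{i+1})·c_i = -990, so x̄ = -990 / (6·49.5) = -10/3.

-10/3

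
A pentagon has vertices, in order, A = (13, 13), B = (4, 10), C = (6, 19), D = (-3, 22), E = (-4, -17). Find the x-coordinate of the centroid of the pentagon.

Apply the shoelace formula. First the cross-terms c_i = x_i·y_{i+1} − x_{i+1}·y_i:
  78, 16, 189, 139, 169  ⇒  2A = 591, A = 295.5.
Then Σ (x_i + x_{i+1})·c_i = 2601, so x̄ = 2601 / (6·295.5) = 289/197.

289/197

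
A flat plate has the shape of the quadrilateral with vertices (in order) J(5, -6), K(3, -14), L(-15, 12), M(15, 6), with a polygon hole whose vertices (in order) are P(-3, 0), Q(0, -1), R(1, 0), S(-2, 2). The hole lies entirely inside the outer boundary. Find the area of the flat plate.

Outer boundary:
Σ = (-52) + (-174) + (-270) + (-120) = -616
Area = |Σ|/2 = 308.
Hole:
P→Q: (-3)(-1) − (0)(0) = 3
Q→R: (0)(0) − (1)(-1) = 1
R→S: (1)(2) − (-2)(0) = 2
S→P: (-2)(0) − (-3)(2) = 6
Σ = 12
Area = |Σ|/2 = 6.
Net area = 308 − 6 = 302.

302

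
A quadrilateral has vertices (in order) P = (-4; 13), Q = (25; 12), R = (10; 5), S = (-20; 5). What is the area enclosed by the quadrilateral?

Apply the shoelace (surveyor's) formula: 2A = Σ (x_i·y_{i+1} − x_{i+1}·y_i), indices taken mod 4.
Σ = (-373) + (5) + (150) + (-240) = -458
Area = |Σ|/2 = 229.

229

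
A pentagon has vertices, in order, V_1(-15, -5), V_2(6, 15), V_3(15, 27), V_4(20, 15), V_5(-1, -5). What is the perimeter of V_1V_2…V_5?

|V_1V_2| = √((21)² + (20)²) = √841 = 29
|V_2V_3| = √((9)² + (12)²) = √225 = 15
|V_3V_4| = √((5)² + (-12)²) = √169 = 13
|V_4V_5| = √((-21)² + (-20)²) = √841 = 29
|V_5V_1| = √((-14)² + (0)²) = √196 = 14
Perimeter = 29 + 15 + 13 + 29 + 14 = 100.

100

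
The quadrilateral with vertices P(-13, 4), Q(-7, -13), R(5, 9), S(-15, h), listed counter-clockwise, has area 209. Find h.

8

The doubled signed area Σ (x_i y_{i+1} − x_{i+1} y_i) is linear in h.
With h=0 it equals 274; the coefficient of h is 18 (from the two edges through S).
So 18·h + 274 = 2·209 = 418 ⇒ h = 8.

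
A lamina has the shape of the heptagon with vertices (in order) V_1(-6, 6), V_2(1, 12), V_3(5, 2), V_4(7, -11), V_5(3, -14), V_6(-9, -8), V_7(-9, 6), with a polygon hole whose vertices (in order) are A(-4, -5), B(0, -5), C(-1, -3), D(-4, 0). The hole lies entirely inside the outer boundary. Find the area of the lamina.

270.5

Outer boundary:
V_1→V_2: (-6)(12) − (1)(6) = -78
V_2→V_3: (1)(2) − (5)(12) = -58
V_3→V_4: (5)(-11) − (7)(2) = -69
V_4→V_5: (7)(-14) − (3)(-11) = -65
V_5→V_6: (3)(-8) − (-9)(-14) = -150
V_6→V_7: (-9)(6) − (-9)(-8) = -126
V_7→V_1: (-9)(6) − (-6)(6) = -18
Σ = -564
Area = |Σ|/2 = 282.
Hole:
Apply Gauss's area formula: 2A = Σ (x_i·y_{i+1} − x_{i+1}·y_i), indices taken mod 4.
Σ = (20) + (-5) + (-12) + (20) = 23
Area = |Σ|/2 = 11.5.
Net area = 282 − 11.5 = 270.5.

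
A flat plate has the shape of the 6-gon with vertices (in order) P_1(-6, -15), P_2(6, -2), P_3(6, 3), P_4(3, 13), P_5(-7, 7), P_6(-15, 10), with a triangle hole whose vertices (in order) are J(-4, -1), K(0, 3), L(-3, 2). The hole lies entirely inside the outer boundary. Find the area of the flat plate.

Outer boundary:
Apply the shoelace (surveyor's) formula: 2A = Σ (x_i·y_{i+1} − x_{i+1}·y_i), indices taken mod 6.
Σ = (102) + (30) + (69) + (112) + (35) + (285) = 633
Area = |Σ|/2 = 316.5.
Hole:
J→K: (-4)(3) − (0)(-1) = -12
K→L: (0)(2) − (-3)(3) = 9
L→J: (-3)(-1) − (-4)(2) = 11
Σ = 8
Area = |Σ|/2 = 4.
Net area = 316.5 − 4 = 312.5.

312.5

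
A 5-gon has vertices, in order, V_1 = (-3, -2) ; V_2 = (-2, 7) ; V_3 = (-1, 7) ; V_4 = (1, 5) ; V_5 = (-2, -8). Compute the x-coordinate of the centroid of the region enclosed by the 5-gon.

-122/93

Apply the shoelace (surveyor's) formula. First the cross-terms c_i = x_i·y_{i+1} − x_{i+1}·y_i:
  -25, -7, -12, 2, -20  ⇒  2A = -62, A = -31.
Then Σ (x_i + x_{i+1})·c_i = 244, so x̄ = 244 / (6·(-31)) = -122/93.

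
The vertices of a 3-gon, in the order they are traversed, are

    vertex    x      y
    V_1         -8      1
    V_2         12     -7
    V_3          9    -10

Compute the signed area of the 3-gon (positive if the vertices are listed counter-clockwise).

-42

Apply Gauss's area formula: 2A = Σ (x_i·y_{i+1} − x_{i+1}·y_i), indices taken mod 3.
Σ = (44) + (-57) + (-71) = -84
Signed area = Σ/2 = -42 (negative ⇒ clockwise traversal).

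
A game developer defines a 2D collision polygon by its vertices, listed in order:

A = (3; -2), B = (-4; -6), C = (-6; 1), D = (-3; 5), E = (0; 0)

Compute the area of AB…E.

46.5

Cross-terms: -26, -40, -27, 0, 0  ⇒  Σ = -93
Area = |Σ|/2 = 46.5.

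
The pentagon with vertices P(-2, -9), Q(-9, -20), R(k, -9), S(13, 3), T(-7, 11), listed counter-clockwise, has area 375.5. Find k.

15

The doubled signed area Σ (x_i y_{i+1} − x_{i+1} y_i) is linear in k.
With k=0 it equals 406; the coefficient of k is 23 (from the two edges through R).
So 23·k + 406 = 2·375.5 = 751 ⇒ k = 15.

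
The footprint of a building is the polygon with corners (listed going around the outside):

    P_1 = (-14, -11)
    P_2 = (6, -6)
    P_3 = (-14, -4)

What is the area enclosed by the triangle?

70

Apply the surveyor's formula: 2A = Σ (x_i·y_{i+1} − x_{i+1}·y_i), indices taken mod 3.
Cross-terms: 150, -108, 98  ⇒  Σ = 140
Area = |Σ|/2 = 70.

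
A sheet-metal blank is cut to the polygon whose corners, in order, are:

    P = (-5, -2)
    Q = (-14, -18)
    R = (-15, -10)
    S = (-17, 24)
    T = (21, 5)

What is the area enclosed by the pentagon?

P→Q: (-5)(-18) − (-14)(-2) = 62
Q→R: (-14)(-10) − (-15)(-18) = -130
R→S: (-15)(24) − (-17)(-10) = -530
S→T: (-17)(5) − (21)(24) = -589
T→P: (21)(-2) − (-5)(5) = -17
Σ = -1204
Area = |Σ|/2 = 602.

602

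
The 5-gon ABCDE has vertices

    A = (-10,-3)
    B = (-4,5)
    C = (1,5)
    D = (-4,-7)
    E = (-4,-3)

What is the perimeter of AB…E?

38

|AB| = √((6)² + (8)²) = √100 = 10
|BC| = √((5)² + (0)²) = √25 = 5
|CD| = √((-5)² + (-12)²) = √169 = 13
|DE| = √((0)² + (4)²) = √16 = 4
|EA| = √((-6)² + (0)²) = √36 = 6
Perimeter = 10 + 5 + 13 + 4 + 6 = 38.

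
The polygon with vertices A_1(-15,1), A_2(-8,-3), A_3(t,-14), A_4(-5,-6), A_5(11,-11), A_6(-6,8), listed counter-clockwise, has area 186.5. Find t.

-7

Write out the shoelace sum; only the two edges meeting at A_3 involve t:
2·Area = [((-8)·(-14) − t·(-3)) + (t·(-6) − (-5)·(-14))] + 310
       = -3·t + 352 = 373
⇒ t = -7.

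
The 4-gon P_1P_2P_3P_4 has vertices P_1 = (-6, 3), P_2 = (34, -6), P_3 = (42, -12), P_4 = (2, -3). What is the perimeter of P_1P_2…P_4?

102

|P_1P_2| = √((40)² + (-9)²) = √1681 = 41
|P_2P_3| = √((8)² + (-6)²) = √100 = 10
|P_3P_4| = √((-40)² + (9)²) = √1681 = 41
|P_4P_1| = √((-8)² + (6)²) = √100 = 10
Perimeter = 41 + 10 + 41 + 10 = 102.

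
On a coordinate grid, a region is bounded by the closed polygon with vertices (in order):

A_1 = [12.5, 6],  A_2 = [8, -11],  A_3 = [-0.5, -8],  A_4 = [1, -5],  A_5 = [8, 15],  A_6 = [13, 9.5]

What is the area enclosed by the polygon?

174.625

Apply the surveyor's formula: 2A = Σ (x_i·y_{i+1} − x_{i+1}·y_i), indices taken mod 6.
A_1→A_2: (12.5)(-11) − (8)(6) = -185.5
A_2→A_3: (8)(-8) − (-0.5)(-11) = -69.5
A_3→A_4: (-0.5)(-5) − (1)(-8) = 10.5
A_4→A_5: (1)(15) − (8)(-5) = 55
A_5→A_6: (8)(9.5) − (13)(15) = -119
A_6→A_1: (13)(6) − (12.5)(9.5) = -40.75
Σ = -349.25
Area = |Σ|/2 = 174.625.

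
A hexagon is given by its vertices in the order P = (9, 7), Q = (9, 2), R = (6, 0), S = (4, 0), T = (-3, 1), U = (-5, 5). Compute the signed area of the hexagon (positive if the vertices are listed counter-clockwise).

P→Q: (9)(2) − (9)(7) = -45
Q→R: (9)(0) − (6)(2) = -12
R→S: (6)(0) − (4)(0) = 0
S→T: (4)(1) − (-3)(0) = 4
T→U: (-3)(5) − (-5)(1) = -10
U→P: (-5)(7) − (9)(5) = -80
Σ = -143
Signed area = Σ/2 = -71.5 (negative ⇒ clockwise traversal).

-71.5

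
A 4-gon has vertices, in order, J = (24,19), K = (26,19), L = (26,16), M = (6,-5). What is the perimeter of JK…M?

|JK| = √((2)² + (0)²) = √4 = 2
|KL| = √((0)² + (-3)²) = √9 = 3
|LM| = √((-20)² + (-21)²) = √841 = 29
|MJ| = √((18)² + (24)²) = √900 = 30
Perimeter = 2 + 3 + 29 + 30 = 64.

64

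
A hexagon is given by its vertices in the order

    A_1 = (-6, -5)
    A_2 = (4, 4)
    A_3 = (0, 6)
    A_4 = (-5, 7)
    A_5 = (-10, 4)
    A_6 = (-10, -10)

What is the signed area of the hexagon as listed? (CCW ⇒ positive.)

Apply the surveyor's formula: 2A = Σ (x_i·y_{i+1} − x_{i+1}·y_i), indices taken mod 6.
Σ = (-4) + (24) + (30) + (50) + (140) + (-10) = 230
Signed area = Σ/2 = 115 (positive ⇒ counter-clockwise traversal).

115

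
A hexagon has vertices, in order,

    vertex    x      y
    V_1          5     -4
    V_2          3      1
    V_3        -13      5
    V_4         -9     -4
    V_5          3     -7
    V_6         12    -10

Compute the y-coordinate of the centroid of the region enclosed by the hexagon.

-173/91

Apply the surveyor's formula. First the cross-terms c_i = x_i·y_{i+1} − x_{i+1}·y_i:
  17, 28, 97, 75, 54, 2  ⇒  2A = 273, A = 136.5.
Then Σ (y_i + y_{i+1})·c_i = -1557, so ȳ = -1557 / (6·136.5) = -173/91.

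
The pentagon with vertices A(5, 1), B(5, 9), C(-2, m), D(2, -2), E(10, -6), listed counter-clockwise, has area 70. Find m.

10

Write out the shoelace sum; only the two edges meeting at C involve m:
2·Area = [(5·m − (-2)·9) + ((-2)·(-2) − 2·m)] + 88
       = 3·m + 110 = 140
⇒ m = 10.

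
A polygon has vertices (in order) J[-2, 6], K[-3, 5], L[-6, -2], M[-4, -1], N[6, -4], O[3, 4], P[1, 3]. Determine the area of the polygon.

58.5

Cross-terms: 8, 36, -2, 22, 36, 5, 12  ⇒  Σ = 117
Area = |Σ|/2 = 58.5.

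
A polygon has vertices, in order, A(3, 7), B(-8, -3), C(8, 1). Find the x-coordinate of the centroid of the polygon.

Apply the surveyor's formula. First the cross-terms c_i = x_i·y_{i+1} − x_{i+1}·y_i:
  47, 16, 53  ⇒  2A = 116, A = 58.
Then Σ (x_i + x_{i+1})·c_i = 348, so x̄ = 348 / (6·58) = 1.

1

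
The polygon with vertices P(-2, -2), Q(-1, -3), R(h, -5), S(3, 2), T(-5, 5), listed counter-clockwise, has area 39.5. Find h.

The doubled signed area Σ (x_i y_{i+1} − x_{i+1} y_i) is linear in h.
With h=0 it equals 69; the coefficient of h is 5 (from the two edges through R).
So 5·h + 69 = 2·39.5 = 79 ⇒ h = 2.

2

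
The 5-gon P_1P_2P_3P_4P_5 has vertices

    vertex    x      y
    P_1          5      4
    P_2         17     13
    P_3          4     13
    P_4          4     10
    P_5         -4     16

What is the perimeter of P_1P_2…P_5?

56

|P_1P_2| = √((12)² + (9)²) = √225 = 15
|P_2P_3| = √((-13)² + (0)²) = √169 = 13
|P_3P_4| = √((0)² + (-3)²) = √9 = 3
|P_4P_5| = √((-8)² + (6)²) = √100 = 10
|P_5P_1| = √((9)² + (-12)²) = √225 = 15
Perimeter = 15 + 13 + 3 + 10 + 15 = 56.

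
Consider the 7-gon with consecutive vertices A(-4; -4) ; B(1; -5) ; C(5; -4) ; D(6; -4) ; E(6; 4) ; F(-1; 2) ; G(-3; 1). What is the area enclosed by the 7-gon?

Apply the surveyor's formula: 2A = Σ (x_i·y_{i+1} − x_{i+1}·y_i), indices taken mod 7.
Σ = (24) + (21) + (4) + (48) + (16) + (5) + (16) = 134
Area = |Σ|/2 = 67.

67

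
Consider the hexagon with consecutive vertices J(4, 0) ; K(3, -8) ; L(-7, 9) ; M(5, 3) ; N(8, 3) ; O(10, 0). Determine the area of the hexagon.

Σ = (-32) + (-29) + (-66) + (-9) + (-30) + (0) = -166
Area = |Σ|/2 = 83.

83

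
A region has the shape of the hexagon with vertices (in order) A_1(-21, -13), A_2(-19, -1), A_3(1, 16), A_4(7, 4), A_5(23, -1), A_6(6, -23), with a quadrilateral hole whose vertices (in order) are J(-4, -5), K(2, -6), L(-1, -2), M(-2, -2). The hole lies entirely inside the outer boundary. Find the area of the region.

Outer boundary:
Cross-terms: -226, -303, -108, -99, -523, -561  ⇒  Σ = -1820
Area = |Σ|/2 = 910.
Hole:
Apply the surveyor's formula: 2A = Σ (x_i·y_{i+1} − x_{i+1}·y_i), indices taken mod 4.
Σ = (34) + (-10) + (-2) + (2) = 24
Area = |Σ|/2 = 12.
Net area = 910 − 12 = 898.

898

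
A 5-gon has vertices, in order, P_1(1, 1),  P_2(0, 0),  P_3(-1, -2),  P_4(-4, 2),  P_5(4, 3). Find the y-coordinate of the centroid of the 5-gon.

32/29

Apply Gauss's area formula. First the cross-terms c_i = x_i·y_{i+1} − x_{i+1}·y_i:
  0, 0, -10, -20, 1  ⇒  2A = -29, A = -14.5.
Then Σ (y_i + y_{i+1})·c_i = -96, so ȳ = -96 / (6·(-14.5)) = 32/29.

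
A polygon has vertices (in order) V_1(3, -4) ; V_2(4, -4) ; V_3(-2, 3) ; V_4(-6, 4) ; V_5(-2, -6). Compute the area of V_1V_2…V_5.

44

V_1→V_2: (3)(-4) − (4)(-4) = 4
V_2→V_3: (4)(3) − (-2)(-4) = 4
V_3→V_4: (-2)(4) − (-6)(3) = 10
V_4→V_5: (-6)(-6) − (-2)(4) = 44
V_5→V_1: (-2)(-4) − (3)(-6) = 26
Σ = 88
Area = |Σ|/2 = 44.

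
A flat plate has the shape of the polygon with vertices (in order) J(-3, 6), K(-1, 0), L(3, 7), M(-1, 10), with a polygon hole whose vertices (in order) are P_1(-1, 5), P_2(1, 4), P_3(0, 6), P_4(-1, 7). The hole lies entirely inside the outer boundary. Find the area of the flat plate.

27.5

Outer boundary:
Apply the surveyor's formula: 2A = Σ (x_i·y_{i+1} − x_{i+1}·y_i), indices taken mod 4.
Σ = (6) + (-7) + (37) + (24) = 60
Area = |Σ|/2 = 30.
Hole:
Σ = (-9) + (6) + (6) + (2) = 5
Area = |Σ|/2 = 2.5.
Net area = 30 − 2.5 = 27.5.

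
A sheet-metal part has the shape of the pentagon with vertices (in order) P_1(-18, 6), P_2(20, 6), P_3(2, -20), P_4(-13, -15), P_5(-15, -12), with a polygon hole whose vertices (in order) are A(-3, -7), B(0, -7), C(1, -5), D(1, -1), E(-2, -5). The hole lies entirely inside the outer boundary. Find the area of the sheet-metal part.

Outer boundary:
Cross-terms: -228, -412, -290, -69, -306  ⇒  Σ = -1305
Area = |Σ|/2 = 652.5.
Hole:
Apply the surveyor's formula: 2A = Σ (x_i·y_{i+1} − x_{i+1}·y_i), indices taken mod 5.
A→B: (-3)(-7) − (0)(-7) = 21
B→C: (0)(-5) − (1)(-7) = 7
C→D: (1)(-1) − (1)(-5) = 4
D→E: (1)(-5) − (-2)(-1) = -7
E→A: (-2)(-7) − (-3)(-5) = -1
Σ = 24
Area = |Σ|/2 = 12.
Net area = 652.5 − 12 = 640.5.

640.5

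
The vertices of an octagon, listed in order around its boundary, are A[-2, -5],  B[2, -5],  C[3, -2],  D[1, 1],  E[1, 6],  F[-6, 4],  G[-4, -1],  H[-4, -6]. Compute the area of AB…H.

65.5

Apply the surveyor's formula: 2A = Σ (x_i·y_{i+1} − x_{i+1}·y_i), indices taken mod 8.
Σ = (20) + (11) + (5) + (5) + (40) + (22) + (20) + (8) = 131
Area = |Σ|/2 = 65.5.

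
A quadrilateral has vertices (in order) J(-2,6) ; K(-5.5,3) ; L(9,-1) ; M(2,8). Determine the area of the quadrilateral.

53.75

J→K: (-2)(3) − (-5.5)(6) = 27
K→L: (-5.5)(-1) − (9)(3) = -21.5
L→M: (9)(8) − (2)(-1) = 74
M→J: (2)(6) − (-2)(8) = 28
Σ = 107.5
Area = |Σ|/2 = 53.75.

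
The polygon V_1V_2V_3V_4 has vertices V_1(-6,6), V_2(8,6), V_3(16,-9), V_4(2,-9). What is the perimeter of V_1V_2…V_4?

62

|V_1V_2| = √((14)² + (0)²) = √196 = 14
|V_2V_3| = √((8)² + (-15)²) = √289 = 17
|V_3V_4| = √((-14)² + (0)²) = √196 = 14
|V_4V_1| = √((-8)² + (15)²) = √289 = 17
Perimeter = 14 + 17 + 14 + 17 = 62.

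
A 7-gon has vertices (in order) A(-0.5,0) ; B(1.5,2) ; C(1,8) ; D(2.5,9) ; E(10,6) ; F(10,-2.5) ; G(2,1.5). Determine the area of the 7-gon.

70.625

Apply the shoelace (surveyor's) formula: 2A = Σ (x_i·y_{i+1} − x_{i+1}·y_i), indices taken mod 7.
Σ = (-1) + (10) + (-11) + (-75) + (-85) + (20) + (0.75) = -141.25
Area = |Σ|/2 = 70.625.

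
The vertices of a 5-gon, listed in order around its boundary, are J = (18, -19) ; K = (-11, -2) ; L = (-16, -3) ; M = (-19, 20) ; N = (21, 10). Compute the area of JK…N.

905

Apply the shoelace (surveyor's) formula: 2A = Σ (x_i·y_{i+1} − x_{i+1}·y_i), indices taken mod 5.
Cross-terms: -245, 1, -377, -610, -579  ⇒  Σ = -1810
Area = |Σ|/2 = 905.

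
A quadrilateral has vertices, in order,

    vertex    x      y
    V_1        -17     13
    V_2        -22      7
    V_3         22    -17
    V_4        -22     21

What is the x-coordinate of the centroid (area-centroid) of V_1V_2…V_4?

Apply the shoelace (surveyor's) formula. First the cross-terms c_i = x_i·y_{i+1} − x_{i+1}·y_i:
  167, 220, 88, 71  ⇒  2A = 546, A = 273.
Then Σ (x_i + x_{i+1})·c_i = -9282, so x̄ = -9282 / (6·273) = -17/3.

-17/3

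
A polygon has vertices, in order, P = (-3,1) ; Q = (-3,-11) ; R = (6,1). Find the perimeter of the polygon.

36

|PQ| = √((0)² + (-12)²) = √144 = 12
|QR| = √((9)² + (12)²) = √225 = 15
|RP| = √((-9)² + (0)²) = √81 = 9
Perimeter = 12 + 15 + 9 = 36.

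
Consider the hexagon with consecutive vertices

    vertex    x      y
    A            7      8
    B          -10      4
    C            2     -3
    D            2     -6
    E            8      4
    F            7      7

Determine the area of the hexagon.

107.5

Apply the surveyor's formula: 2A = Σ (x_i·y_{i+1} − x_{i+1}·y_i), indices taken mod 6.
Cross-terms: 108, 22, -6, 56, 28, 7  ⇒  Σ = 215
Area = |Σ|/2 = 107.5.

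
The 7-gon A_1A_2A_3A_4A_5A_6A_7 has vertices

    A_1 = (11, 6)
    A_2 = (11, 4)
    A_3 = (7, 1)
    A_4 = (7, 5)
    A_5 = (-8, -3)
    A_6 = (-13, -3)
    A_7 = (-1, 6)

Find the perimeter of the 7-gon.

|A_1A_2| = √((0)² + (-2)²) = √4 = 2
|A_2A_3| = √((-4)² + (-3)²) = √25 = 5
|A_3A_4| = √((0)² + (4)²) = √16 = 4
|A_4A_5| = √((-15)² + (-8)²) = √289 = 17
|A_5A_6| = √((-5)² + (0)²) = √25 = 5
|A_6A_7| = √((12)² + (9)²) = √225 = 15
|A_7A_1| = √((12)² + (0)²) = √144 = 12
Perimeter = 2 + 5 + 4 + 17 + 5 + 15 + 12 = 60.

60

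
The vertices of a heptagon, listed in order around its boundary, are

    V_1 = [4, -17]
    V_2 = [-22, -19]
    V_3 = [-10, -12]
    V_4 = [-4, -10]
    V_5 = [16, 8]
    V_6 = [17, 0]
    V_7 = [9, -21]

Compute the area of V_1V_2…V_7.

379

Apply the surveyor's formula: 2A = Σ (x_i·y_{i+1} − x_{i+1}·y_i), indices taken mod 7.
Σ = (-450) + (74) + (52) + (128) + (-136) + (-357) + (-69) = -758
Area = |Σ|/2 = 379.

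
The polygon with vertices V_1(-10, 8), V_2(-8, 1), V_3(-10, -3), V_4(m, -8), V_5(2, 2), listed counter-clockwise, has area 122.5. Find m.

The doubled signed area Σ (x_i y_{i+1} − x_{i+1} y_i) is linear in m.
With m=0 it equals 220; the coefficient of m is 5 (from the two edges through V_4).
So 5·m + 220 = 2·122.5 = 245 ⇒ m = 5.

5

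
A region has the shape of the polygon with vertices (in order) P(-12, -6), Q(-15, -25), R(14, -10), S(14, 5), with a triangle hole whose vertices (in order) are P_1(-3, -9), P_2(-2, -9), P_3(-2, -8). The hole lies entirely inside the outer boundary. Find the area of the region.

Outer boundary:
Σ = (210) + (500) + (210) + (-24) = 896
Area = |Σ|/2 = 448.
Hole:
Cross-terms: 9, -2, -6  ⇒  Σ = 1
Area = |Σ|/2 = 0.5.
Net area = 448 − 0.5 = 447.5.

447.5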